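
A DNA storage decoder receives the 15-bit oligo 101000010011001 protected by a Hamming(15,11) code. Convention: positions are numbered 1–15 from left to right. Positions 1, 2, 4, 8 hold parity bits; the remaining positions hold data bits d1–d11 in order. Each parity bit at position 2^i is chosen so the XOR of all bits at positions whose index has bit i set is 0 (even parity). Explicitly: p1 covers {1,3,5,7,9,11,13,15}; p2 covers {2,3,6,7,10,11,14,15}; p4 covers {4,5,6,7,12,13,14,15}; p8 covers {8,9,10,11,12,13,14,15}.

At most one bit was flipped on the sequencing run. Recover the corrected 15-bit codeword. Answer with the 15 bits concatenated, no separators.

s1 (pos 1,3,5,7,9,11,13,15): 1⊕1⊕0⊕0⊕0⊕1⊕0⊕1 = 0
s2 (pos 2,3,6,7,10,11,14,15): 0⊕1⊕0⊕0⊕0⊕1⊕0⊕1 = 1
s4 (pos 4,5,6,7,12,13,14,15): 0⊕0⊕0⊕0⊕1⊕0⊕0⊕1 = 0
s8 (pos 8,9,10,11,12,13,14,15): 1⊕0⊕0⊕1⊕1⊕0⊕0⊕1 = 0
Syndrome s8…s1 = 0010 → error at position 2.
Flip position 2: 101000010011001 → 111000010011001

111000010011001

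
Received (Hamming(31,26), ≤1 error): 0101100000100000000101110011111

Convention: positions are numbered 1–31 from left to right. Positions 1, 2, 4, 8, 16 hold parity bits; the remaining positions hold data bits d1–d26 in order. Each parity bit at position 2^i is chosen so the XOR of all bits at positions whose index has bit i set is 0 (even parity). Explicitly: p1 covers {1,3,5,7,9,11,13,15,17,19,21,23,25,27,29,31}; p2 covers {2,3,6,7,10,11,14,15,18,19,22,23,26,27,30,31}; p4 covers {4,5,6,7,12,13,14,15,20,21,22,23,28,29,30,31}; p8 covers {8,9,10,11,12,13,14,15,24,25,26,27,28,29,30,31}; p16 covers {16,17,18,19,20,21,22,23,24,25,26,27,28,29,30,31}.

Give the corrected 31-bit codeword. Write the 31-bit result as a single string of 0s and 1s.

s1 (pos 1,3,5,7,9,11,13,15,17,19,21,23,25,27,29,31): 0⊕0⊕1⊕0⊕0⊕1⊕0⊕0⊕0⊕0⊕0⊕1⊕0⊕1⊕1⊕1 = 0
s2 (pos 2,3,6,7,10,11,14,15,18,19,22,23,26,27,30,31): 1⊕0⊕0⊕0⊕0⊕1⊕0⊕0⊕0⊕0⊕1⊕1⊕0⊕1⊕1⊕1 = 1
s4 (pos 4,5,6,7,12,13,14,15,20,21,22,23,28,29,30,31): 1⊕1⊕0⊕0⊕0⊕0⊕0⊕0⊕1⊕0⊕1⊕1⊕1⊕1⊕1⊕1 = 1
s8 (pos 8,9,10,11,12,13,14,15,24,25,26,27,28,29,30,31): 0⊕0⊕0⊕1⊕0⊕0⊕0⊕0⊕1⊕0⊕0⊕1⊕1⊕1⊕1⊕1 = 1
s16 (pos 16,17,18,19,20,21,22,23,24,25,26,27,28,29,30,31): 0⊕0⊕0⊕0⊕1⊕0⊕1⊕1⊕1⊕0⊕0⊕1⊕1⊕1⊕1⊕1 = 1
Syndrome s16…s1 = 11110 → error at position 30.
Flip position 30: 0101100000100000000101110011111 → 0101100000100000000101110011101

0101100000100000000101110011101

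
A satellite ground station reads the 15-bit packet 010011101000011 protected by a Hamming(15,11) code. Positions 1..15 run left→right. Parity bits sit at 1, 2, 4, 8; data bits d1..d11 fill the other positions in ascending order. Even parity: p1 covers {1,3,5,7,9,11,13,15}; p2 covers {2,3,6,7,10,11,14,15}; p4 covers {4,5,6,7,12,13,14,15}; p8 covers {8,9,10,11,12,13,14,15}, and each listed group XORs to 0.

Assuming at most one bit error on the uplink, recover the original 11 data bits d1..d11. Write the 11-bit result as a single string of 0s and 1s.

01111000001

s1 (pos 1,3,5,7,9,11,13,15): 0⊕0⊕1⊕1⊕1⊕0⊕0⊕1 = 0
s2 (pos 2,3,6,7,10,11,14,15): 1⊕0⊕1⊕1⊕0⊕0⊕1⊕1 = 1
s4 (pos 4,5,6,7,12,13,14,15): 0⊕1⊕1⊕1⊕0⊕0⊕1⊕1 = 1
s8 (pos 8,9,10,11,12,13,14,15): 0⊕1⊕0⊕0⊕0⊕0⊕1⊕1 = 1
Syndrome s8…s1 = 1110 → error at position 14.
Flip position 14: 010011101000011 → 010011101000001
Read data bits from positions 3,5,6,7,9,10,11,12,13,14,15: 01111000001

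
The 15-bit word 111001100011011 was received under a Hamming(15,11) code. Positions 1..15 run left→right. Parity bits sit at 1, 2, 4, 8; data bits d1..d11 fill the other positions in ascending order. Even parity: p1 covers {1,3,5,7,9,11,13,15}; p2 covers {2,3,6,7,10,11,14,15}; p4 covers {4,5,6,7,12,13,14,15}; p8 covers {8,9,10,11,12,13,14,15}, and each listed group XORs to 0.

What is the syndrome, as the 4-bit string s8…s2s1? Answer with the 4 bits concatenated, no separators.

s1 (pos 1,3,5,7,9,11,13,15): 1⊕1⊕0⊕1⊕0⊕1⊕0⊕1 = 1
s2 (pos 2,3,6,7,10,11,14,15): 1⊕1⊕1⊕1⊕0⊕1⊕1⊕1 = 1
s4 (pos 4,5,6,7,12,13,14,15): 0⊕0⊕1⊕1⊕1⊕0⊕1⊕1 = 1
s8 (pos 8,9,10,11,12,13,14,15): 0⊕0⊕0⊕1⊕1⊕0⊕1⊕1 = 0
Syndrome s8…s1 = 0111 → error at position 7.

0111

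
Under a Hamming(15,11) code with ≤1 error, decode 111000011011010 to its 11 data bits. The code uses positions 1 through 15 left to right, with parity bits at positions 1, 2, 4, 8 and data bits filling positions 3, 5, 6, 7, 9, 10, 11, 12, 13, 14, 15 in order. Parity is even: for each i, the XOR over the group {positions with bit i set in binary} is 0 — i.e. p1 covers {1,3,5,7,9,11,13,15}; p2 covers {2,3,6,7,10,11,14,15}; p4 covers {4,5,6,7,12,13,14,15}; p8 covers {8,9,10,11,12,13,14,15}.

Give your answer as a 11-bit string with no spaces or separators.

s1 (pos 1,3,5,7,9,11,13,15): 1⊕1⊕0⊕0⊕1⊕1⊕0⊕0 = 0
s2 (pos 2,3,6,7,10,11,14,15): 1⊕1⊕0⊕0⊕0⊕1⊕1⊕0 = 0
s4 (pos 4,5,6,7,12,13,14,15): 0⊕0⊕0⊕0⊕1⊕0⊕1⊕0 = 0
s8 (pos 8,9,10,11,12,13,14,15): 1⊕1⊕0⊕1⊕1⊕0⊕1⊕0 = 1
Syndrome s8…s1 = 1000 → error at position 8.
Flip position 8: 111000011011010 → 111000001011010
Read data bits from positions 3,5,6,7,9,10,11,12,13,14,15: 10001011010

10001011010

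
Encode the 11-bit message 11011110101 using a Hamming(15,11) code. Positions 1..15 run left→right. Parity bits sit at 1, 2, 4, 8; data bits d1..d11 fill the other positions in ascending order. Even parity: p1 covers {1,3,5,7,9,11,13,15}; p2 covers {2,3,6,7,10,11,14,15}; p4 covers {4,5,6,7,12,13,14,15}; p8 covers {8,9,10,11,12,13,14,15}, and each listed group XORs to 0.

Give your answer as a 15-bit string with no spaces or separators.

Place data at non-parity positions: p1 p2 1 p4 1 0 1 p8 1 1 1 0 1 0 1
p1 (pos 1,3,5,7,9,11,13,15): XOR of data positions = 1⊕1⊕1⊕1⊕1⊕1⊕1 = 1
p2 (pos 2,3,6,7,10,11,14,15): XOR of data positions = 1⊕0⊕1⊕1⊕1⊕0⊕1 = 1
p4 (pos 4,5,6,7,12,13,14,15): XOR of data positions = 1⊕0⊕1⊕0⊕1⊕0⊕1 = 0
p8 (pos 8,9,10,11,12,13,14,15): XOR of data positions = 1⊕1⊕1⊕0⊕1⊕0⊕1 = 1
Codeword: 111010111110101

111010111110101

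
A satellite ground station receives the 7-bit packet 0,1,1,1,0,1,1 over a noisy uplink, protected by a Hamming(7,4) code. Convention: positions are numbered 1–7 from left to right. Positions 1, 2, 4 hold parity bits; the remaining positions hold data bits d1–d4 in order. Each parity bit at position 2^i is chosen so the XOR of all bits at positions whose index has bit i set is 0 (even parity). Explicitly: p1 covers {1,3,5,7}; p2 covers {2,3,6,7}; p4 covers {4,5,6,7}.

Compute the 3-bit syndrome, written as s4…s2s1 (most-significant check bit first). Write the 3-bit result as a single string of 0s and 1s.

100

s1 (pos 1,3,5,7): 0⊕1⊕0⊕1 = 0
s2 (pos 2,3,6,7): 1⊕1⊕1⊕1 = 0
s4 (pos 4,5,6,7): 1⊕0⊕1⊕1 = 1
Syndrome s4…s1 = 100 → error at position 4.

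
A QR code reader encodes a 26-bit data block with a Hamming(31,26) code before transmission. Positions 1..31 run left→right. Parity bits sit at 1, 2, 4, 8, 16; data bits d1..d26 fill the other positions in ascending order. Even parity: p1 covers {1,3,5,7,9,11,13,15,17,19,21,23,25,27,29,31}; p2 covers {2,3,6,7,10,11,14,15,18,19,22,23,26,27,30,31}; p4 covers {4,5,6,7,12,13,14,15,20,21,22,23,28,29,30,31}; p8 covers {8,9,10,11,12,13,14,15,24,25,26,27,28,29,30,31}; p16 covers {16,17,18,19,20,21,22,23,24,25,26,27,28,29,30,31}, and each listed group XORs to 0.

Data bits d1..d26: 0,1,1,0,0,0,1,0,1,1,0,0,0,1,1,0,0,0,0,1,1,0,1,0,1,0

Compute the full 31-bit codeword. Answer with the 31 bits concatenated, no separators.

1001110100101100001100001101010

Place data at non-parity positions: p1 p2 0 p4 1 1 0 p8 0 0 1 0 1 1 0 p16 0 0 1 1 0 0 0 0 1 1 0 1 0 1 0
p1 (pos 1,3,5,7,9,11,13,15,17,19,21,23,25,27,29,31): XOR of data positions = 0⊕1⊕0⊕0⊕1⊕1⊕0⊕0⊕1⊕0⊕0⊕1⊕0⊕0⊕0 = 1
p2 (pos 2,3,6,7,10,11,14,15,18,19,22,23,26,27,30,31): XOR of data positions = 0⊕1⊕0⊕0⊕1⊕1⊕0⊕0⊕1⊕0⊕0⊕1⊕0⊕1⊕0 = 0
p4 (pos 4,5,6,7,12,13,14,15,20,21,22,23,28,29,30,31): XOR of data positions = 1⊕1⊕0⊕0⊕1⊕1⊕0⊕1⊕0⊕0⊕0⊕1⊕0⊕1⊕0 = 1
p8 (pos 8,9,10,11,12,13,14,15,24,25,26,27,28,29,30,31): XOR of data positions = 0⊕0⊕1⊕0⊕1⊕1⊕0⊕0⊕1⊕1⊕0⊕1⊕0⊕1⊕0 = 1
p16 (pos 16,17,18,19,20,21,22,23,24,25,26,27,28,29,30,31): XOR of data positions = 0⊕0⊕1⊕1⊕0⊕0⊕0⊕0⊕1⊕1⊕0⊕1⊕0⊕1⊕0 = 0
Codeword: 1001110100101100001100001101010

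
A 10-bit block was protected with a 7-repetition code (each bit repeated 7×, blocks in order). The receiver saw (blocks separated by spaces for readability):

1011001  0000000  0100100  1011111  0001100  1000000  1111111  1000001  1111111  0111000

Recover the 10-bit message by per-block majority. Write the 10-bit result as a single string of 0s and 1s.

Block 1 (1011001): 4 ones → 1
Block 2 (0000000): 0 ones → 0
Block 3 (0100100): 2 ones → 0
Block 4 (1011111): 6 ones → 1
Block 5 (0001100): 2 ones → 0
Block 6 (1000000): 1 one → 0
Block 7 (1111111): 7 ones → 1
Block 8 (1000001): 2 ones → 0
Block 9 (1111111): 7 ones → 1
Block 10 (0111000): 3 ones → 0

1001001010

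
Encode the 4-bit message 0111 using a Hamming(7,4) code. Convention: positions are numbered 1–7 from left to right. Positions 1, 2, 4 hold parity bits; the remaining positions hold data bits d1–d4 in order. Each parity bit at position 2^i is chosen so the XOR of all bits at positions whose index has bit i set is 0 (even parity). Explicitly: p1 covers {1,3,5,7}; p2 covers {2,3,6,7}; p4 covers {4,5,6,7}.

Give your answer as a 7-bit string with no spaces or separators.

Place data at non-parity positions: p1 p2 0 p4 1 1 1
p1 (pos 1,3,5,7): XOR of data positions = 0⊕1⊕1 = 0
p2 (pos 2,3,6,7): XOR of data positions = 0⊕1⊕1 = 0
p4 (pos 4,5,6,7): XOR of data positions = 1⊕1⊕1 = 1
Codeword: 0001111

0001111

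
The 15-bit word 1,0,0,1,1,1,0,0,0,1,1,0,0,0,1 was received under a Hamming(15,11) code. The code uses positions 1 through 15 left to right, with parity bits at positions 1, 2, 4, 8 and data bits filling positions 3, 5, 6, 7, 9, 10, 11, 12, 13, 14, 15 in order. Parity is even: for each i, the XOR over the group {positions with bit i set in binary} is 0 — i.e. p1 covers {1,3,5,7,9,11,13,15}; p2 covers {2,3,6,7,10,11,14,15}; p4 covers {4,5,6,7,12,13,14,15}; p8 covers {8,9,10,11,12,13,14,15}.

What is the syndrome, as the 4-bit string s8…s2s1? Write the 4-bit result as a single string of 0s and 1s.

1000

s1 (pos 1,3,5,7,9,11,13,15): 1⊕0⊕1⊕0⊕0⊕1⊕0⊕1 = 0
s2 (pos 2,3,6,7,10,11,14,15): 0⊕0⊕1⊕0⊕1⊕1⊕0⊕1 = 0
s4 (pos 4,5,6,7,12,13,14,15): 1⊕1⊕1⊕0⊕0⊕0⊕0⊕1 = 0
s8 (pos 8,9,10,11,12,13,14,15): 0⊕0⊕1⊕1⊕0⊕0⊕0⊕1 = 1
Syndrome s8…s1 = 1000 → error at position 8.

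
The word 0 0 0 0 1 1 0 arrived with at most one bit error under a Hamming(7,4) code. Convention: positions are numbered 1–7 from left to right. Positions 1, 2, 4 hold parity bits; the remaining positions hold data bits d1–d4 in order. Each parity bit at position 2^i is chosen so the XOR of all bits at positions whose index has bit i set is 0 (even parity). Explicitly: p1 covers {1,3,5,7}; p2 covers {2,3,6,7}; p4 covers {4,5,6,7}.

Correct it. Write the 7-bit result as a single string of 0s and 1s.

s1 (pos 1,3,5,7): 0⊕0⊕1⊕0 = 1
s2 (pos 2,3,6,7): 0⊕0⊕1⊕0 = 1
s4 (pos 4,5,6,7): 0⊕1⊕1⊕0 = 0
Syndrome s4…s1 = 011 → error at position 3.
Flip position 3: 0000110 → 0010110

0010110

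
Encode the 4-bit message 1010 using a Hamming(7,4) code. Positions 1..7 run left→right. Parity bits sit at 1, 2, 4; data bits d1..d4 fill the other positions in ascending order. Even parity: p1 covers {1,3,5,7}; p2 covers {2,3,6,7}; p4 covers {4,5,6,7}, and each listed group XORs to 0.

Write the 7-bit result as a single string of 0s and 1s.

Place data at non-parity positions: p1 p2 1 p4 0 1 0
p1 (pos 1,3,5,7): XOR of data positions = 1⊕0⊕0 = 1
p2 (pos 2,3,6,7): XOR of data positions = 1⊕1⊕0 = 0
p4 (pos 4,5,6,7): XOR of data positions = 0⊕1⊕0 = 1
Codeword: 1011010

1011010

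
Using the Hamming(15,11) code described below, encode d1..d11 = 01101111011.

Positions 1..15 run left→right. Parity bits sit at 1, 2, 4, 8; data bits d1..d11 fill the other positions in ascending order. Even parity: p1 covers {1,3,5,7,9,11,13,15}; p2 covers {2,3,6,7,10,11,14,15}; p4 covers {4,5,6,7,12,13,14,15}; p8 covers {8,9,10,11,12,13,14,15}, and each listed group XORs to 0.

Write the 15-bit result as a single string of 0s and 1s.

010111001111011

Place data at non-parity positions: p1 p2 0 p4 1 1 0 p8 1 1 1 1 0 1 1
p1 (pos 1,3,5,7,9,11,13,15): XOR of data positions = 0⊕1⊕0⊕1⊕1⊕0⊕1 = 0
p2 (pos 2,3,6,7,10,11,14,15): XOR of data positions = 0⊕1⊕0⊕1⊕1⊕1⊕1 = 1
p4 (pos 4,5,6,7,12,13,14,15): XOR of data positions = 1⊕1⊕0⊕1⊕0⊕1⊕1 = 1
p8 (pos 8,9,10,11,12,13,14,15): XOR of data positions = 1⊕1⊕1⊕1⊕0⊕1⊕1 = 0
Codeword: 010111001111011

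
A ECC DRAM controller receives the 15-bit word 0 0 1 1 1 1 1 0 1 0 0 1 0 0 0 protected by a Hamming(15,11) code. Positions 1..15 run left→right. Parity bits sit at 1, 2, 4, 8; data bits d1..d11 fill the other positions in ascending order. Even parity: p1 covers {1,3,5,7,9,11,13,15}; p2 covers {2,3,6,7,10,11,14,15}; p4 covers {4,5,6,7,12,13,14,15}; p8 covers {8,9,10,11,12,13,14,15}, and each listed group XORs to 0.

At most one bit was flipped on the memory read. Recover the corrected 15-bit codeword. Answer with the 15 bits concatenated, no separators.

s1 (pos 1,3,5,7,9,11,13,15): 0⊕1⊕1⊕1⊕1⊕0⊕0⊕0 = 0
s2 (pos 2,3,6,7,10,11,14,15): 0⊕1⊕1⊕1⊕0⊕0⊕0⊕0 = 1
s4 (pos 4,5,6,7,12,13,14,15): 1⊕1⊕1⊕1⊕1⊕0⊕0⊕0 = 1
s8 (pos 8,9,10,11,12,13,14,15): 0⊕1⊕0⊕0⊕1⊕0⊕0⊕0 = 0
Syndrome s8…s1 = 0110 → error at position 6.
Flip position 6: 001111101001000 → 001110101001000

001110101001000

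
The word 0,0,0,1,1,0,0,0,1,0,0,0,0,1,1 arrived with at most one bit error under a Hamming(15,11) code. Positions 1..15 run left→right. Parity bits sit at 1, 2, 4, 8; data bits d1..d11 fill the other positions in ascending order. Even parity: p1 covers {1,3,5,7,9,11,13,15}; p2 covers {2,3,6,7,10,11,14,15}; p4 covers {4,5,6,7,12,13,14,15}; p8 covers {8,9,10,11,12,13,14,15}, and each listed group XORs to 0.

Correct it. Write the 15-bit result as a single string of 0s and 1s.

s1 (pos 1,3,5,7,9,11,13,15): 0⊕0⊕1⊕0⊕1⊕0⊕0⊕1 = 1
s2 (pos 2,3,6,7,10,11,14,15): 0⊕0⊕0⊕0⊕0⊕0⊕1⊕1 = 0
s4 (pos 4,5,6,7,12,13,14,15): 1⊕1⊕0⊕0⊕0⊕0⊕1⊕1 = 0
s8 (pos 8,9,10,11,12,13,14,15): 0⊕1⊕0⊕0⊕0⊕0⊕1⊕1 = 1
Syndrome s8…s1 = 1001 → error at position 9.
Flip position 9: 000110001000011 → 000110000000011

000110000000011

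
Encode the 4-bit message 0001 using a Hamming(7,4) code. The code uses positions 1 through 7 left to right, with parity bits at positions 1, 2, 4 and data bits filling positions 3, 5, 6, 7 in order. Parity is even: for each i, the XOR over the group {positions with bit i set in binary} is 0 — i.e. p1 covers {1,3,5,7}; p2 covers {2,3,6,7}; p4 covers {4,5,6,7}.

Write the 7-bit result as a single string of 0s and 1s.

Place data at non-parity positions: p1 p2 0 p4 0 0 1
p1 (pos 1,3,5,7): XOR of data positions = 0⊕0⊕1 = 1
p2 (pos 2,3,6,7): XOR of data positions = 0⊕0⊕1 = 1
p4 (pos 4,5,6,7): XOR of data positions = 0⊕0⊕1 = 1
Codeword: 1101001

1101001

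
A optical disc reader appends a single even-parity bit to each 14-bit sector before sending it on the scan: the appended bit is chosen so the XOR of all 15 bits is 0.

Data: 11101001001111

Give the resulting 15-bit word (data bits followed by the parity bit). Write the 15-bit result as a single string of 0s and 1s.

111010010011111

XOR of the 14 data bits: 1⊕1⊕1⊕0⊕1⊕0⊕0⊕1⊕0⊕0⊕1⊕1⊕1⊕1 = 1
Parity bit = 1 (so all 15 bits XOR to 0).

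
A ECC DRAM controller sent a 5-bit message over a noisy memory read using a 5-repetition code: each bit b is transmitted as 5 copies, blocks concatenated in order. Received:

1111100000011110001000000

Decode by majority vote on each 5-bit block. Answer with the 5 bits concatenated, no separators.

Block 1 (11111): 5 ones → 1
Block 2 (00000): 0 ones → 0
Block 3 (01111): 4 ones → 1
Block 4 (00010): 1 one → 0
Block 5 (00000): 0 ones → 0

10100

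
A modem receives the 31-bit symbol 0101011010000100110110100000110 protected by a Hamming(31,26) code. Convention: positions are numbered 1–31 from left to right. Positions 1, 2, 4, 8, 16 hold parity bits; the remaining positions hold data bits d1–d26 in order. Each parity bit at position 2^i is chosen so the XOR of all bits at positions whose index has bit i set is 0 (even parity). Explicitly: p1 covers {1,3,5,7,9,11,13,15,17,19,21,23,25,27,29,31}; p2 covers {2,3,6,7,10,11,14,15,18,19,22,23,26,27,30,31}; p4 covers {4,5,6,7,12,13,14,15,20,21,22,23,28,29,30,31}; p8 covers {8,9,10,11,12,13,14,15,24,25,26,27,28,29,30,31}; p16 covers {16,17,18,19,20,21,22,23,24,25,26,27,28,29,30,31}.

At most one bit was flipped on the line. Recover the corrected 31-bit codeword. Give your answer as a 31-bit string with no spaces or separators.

0101011010000100110111100000110

s1 (pos 1,3,5,7,9,11,13,15,17,19,21,23,25,27,29,31): 0⊕0⊕0⊕1⊕1⊕0⊕0⊕0⊕1⊕0⊕1⊕1⊕0⊕0⊕1⊕0 = 0
s2 (pos 2,3,6,7,10,11,14,15,18,19,22,23,26,27,30,31): 1⊕0⊕1⊕1⊕0⊕0⊕1⊕0⊕1⊕0⊕0⊕1⊕0⊕0⊕1⊕0 = 1
s4 (pos 4,5,6,7,12,13,14,15,20,21,22,23,28,29,30,31): 1⊕0⊕1⊕1⊕0⊕0⊕1⊕0⊕1⊕1⊕0⊕1⊕0⊕1⊕1⊕0 = 1
s8 (pos 8,9,10,11,12,13,14,15,24,25,26,27,28,29,30,31): 0⊕1⊕0⊕0⊕0⊕0⊕1⊕0⊕0⊕0⊕0⊕0⊕0⊕1⊕1⊕0 = 0
s16 (pos 16,17,18,19,20,21,22,23,24,25,26,27,28,29,30,31): 0⊕1⊕1⊕0⊕1⊕1⊕0⊕1⊕0⊕0⊕0⊕0⊕0⊕1⊕1⊕0 = 1
Syndrome s16…s1 = 10110 → error at position 22.
Flip position 22: 0101011010000100110110100000110 → 0101011010000100110111100000110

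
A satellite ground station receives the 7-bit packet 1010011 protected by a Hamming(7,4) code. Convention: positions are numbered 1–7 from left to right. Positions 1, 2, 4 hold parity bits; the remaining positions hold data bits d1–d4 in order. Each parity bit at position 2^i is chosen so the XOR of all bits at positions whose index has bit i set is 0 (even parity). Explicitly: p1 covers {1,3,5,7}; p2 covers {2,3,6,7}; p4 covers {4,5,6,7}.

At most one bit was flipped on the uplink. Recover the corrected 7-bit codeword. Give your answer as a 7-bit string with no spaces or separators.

1000011

s1 (pos 1,3,5,7): 1⊕1⊕0⊕1 = 1
s2 (pos 2,3,6,7): 0⊕1⊕1⊕1 = 1
s4 (pos 4,5,6,7): 0⊕0⊕1⊕1 = 0
Syndrome s4…s1 = 011 → error at position 3.
Flip position 3: 1010011 → 1000011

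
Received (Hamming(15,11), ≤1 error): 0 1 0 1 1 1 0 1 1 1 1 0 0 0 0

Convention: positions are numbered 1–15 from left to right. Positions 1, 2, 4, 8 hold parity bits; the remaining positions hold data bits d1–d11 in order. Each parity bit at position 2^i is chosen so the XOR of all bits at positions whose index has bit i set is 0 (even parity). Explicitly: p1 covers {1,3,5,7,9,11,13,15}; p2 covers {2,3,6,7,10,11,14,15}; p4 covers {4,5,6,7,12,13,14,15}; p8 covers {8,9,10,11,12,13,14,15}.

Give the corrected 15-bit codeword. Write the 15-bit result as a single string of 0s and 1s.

010101011110000

s1 (pos 1,3,5,7,9,11,13,15): 0⊕0⊕1⊕0⊕1⊕1⊕0⊕0 = 1
s2 (pos 2,3,6,7,10,11,14,15): 1⊕0⊕1⊕0⊕1⊕1⊕0⊕0 = 0
s4 (pos 4,5,6,7,12,13,14,15): 1⊕1⊕1⊕0⊕0⊕0⊕0⊕0 = 1
s8 (pos 8,9,10,11,12,13,14,15): 1⊕1⊕1⊕1⊕0⊕0⊕0⊕0 = 0
Syndrome s8…s1 = 0101 → error at position 5.
Flip position 5: 010111011110000 → 010101011110000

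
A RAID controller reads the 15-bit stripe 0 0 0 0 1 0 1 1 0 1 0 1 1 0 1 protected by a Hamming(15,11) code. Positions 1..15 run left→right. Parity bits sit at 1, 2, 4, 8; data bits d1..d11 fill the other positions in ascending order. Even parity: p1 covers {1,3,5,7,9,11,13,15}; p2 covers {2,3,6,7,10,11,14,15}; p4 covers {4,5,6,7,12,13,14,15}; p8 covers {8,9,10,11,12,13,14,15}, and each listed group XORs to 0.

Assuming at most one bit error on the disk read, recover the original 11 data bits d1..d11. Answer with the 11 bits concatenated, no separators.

01010101111

s1 (pos 1,3,5,7,9,11,13,15): 0⊕0⊕1⊕1⊕0⊕0⊕1⊕1 = 0
s2 (pos 2,3,6,7,10,11,14,15): 0⊕0⊕0⊕1⊕1⊕0⊕0⊕1 = 1
s4 (pos 4,5,6,7,12,13,14,15): 0⊕1⊕0⊕1⊕1⊕1⊕0⊕1 = 1
s8 (pos 8,9,10,11,12,13,14,15): 1⊕0⊕1⊕0⊕1⊕1⊕0⊕1 = 1
Syndrome s8…s1 = 1110 → error at position 14.
Flip position 14: 000010110101101 → 000010110101111
Read data bits from positions 3,5,6,7,9,10,11,12,13,14,15: 01010101111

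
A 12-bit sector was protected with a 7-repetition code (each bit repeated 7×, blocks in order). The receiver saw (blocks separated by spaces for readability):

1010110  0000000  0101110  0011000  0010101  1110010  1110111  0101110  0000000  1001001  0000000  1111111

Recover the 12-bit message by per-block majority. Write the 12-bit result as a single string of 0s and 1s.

Block 1 (1010110): 4 ones → 1
Block 2 (0000000): 0 ones → 0
Block 3 (0101110): 4 ones → 1
Block 4 (0011000): 2 ones → 0
Block 5 (0010101): 3 ones → 0
Block 6 (1110010): 4 ones → 1
Block 7 (1110111): 6 ones → 1
Block 8 (0101110): 4 ones → 1
Block 9 (0000000): 0 ones → 0
Block 10 (1001001): 3 ones → 0
Block 11 (0000000): 0 ones → 0
Block 12 (1111111): 7 ones → 1

101001110001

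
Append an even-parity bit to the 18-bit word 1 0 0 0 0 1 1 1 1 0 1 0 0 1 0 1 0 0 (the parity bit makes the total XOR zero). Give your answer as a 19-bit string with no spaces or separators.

XOR of the 18 data bits: 1⊕0⊕0⊕0⊕0⊕1⊕1⊕1⊕1⊕0⊕1⊕0⊕0⊕1⊕0⊕1⊕0⊕0 = 0
Parity bit = 0 (so all 19 bits XOR to 0).

1000011110100101000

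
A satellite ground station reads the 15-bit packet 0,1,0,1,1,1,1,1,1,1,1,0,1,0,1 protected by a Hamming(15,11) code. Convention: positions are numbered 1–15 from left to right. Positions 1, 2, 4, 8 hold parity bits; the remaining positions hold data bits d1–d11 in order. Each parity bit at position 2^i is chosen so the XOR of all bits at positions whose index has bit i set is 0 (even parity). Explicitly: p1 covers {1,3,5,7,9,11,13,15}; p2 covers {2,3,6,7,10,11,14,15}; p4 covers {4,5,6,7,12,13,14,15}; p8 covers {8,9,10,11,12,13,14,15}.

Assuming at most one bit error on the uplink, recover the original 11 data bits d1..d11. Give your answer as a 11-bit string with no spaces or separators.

s1 (pos 1,3,5,7,9,11,13,15): 0⊕0⊕1⊕1⊕1⊕1⊕1⊕1 = 0
s2 (pos 2,3,6,7,10,11,14,15): 1⊕0⊕1⊕1⊕1⊕1⊕0⊕1 = 0
s4 (pos 4,5,6,7,12,13,14,15): 1⊕1⊕1⊕1⊕0⊕1⊕0⊕1 = 0
s8 (pos 8,9,10,11,12,13,14,15): 1⊕1⊕1⊕1⊕0⊕1⊕0⊕1 = 0
Syndrome s8…s1 = 0000 → no error.
Read data bits from positions 3,5,6,7,9,10,11,12,13,14,15: 01111110101

01111110101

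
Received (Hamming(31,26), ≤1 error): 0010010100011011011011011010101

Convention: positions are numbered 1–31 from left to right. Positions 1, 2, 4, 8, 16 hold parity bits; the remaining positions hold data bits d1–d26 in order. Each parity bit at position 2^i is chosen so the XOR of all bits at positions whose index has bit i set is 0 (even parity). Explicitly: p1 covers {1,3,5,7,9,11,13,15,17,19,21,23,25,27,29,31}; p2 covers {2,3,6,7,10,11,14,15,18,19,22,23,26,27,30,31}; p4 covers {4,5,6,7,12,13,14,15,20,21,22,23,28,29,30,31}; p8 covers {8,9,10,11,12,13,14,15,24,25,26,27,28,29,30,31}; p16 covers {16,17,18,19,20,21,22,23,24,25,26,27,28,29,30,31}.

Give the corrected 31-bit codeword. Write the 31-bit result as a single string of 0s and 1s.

0010010110011011011011011010101

s1 (pos 1,3,5,7,9,11,13,15,17,19,21,23,25,27,29,31): 0⊕1⊕0⊕0⊕0⊕0⊕1⊕1⊕0⊕1⊕1⊕0⊕1⊕1⊕1⊕1 = 1
s2 (pos 2,3,6,7,10,11,14,15,18,19,22,23,26,27,30,31): 0⊕1⊕1⊕0⊕0⊕0⊕0⊕1⊕1⊕1⊕1⊕0⊕0⊕1⊕0⊕1 = 0
s4 (pos 4,5,6,7,12,13,14,15,20,21,22,23,28,29,30,31): 0⊕0⊕1⊕0⊕1⊕1⊕0⊕1⊕0⊕1⊕1⊕0⊕0⊕1⊕0⊕1 = 0
s8 (pos 8,9,10,11,12,13,14,15,24,25,26,27,28,29,30,31): 1⊕0⊕0⊕0⊕1⊕1⊕0⊕1⊕1⊕1⊕0⊕1⊕0⊕1⊕0⊕1 = 1
s16 (pos 16,17,18,19,20,21,22,23,24,25,26,27,28,29,30,31): 1⊕0⊕1⊕1⊕0⊕1⊕1⊕0⊕1⊕1⊕0⊕1⊕0⊕1⊕0⊕1 = 0
Syndrome s16…s1 = 01001 → error at position 9.
Flip position 9: 0010010100011011011011011010101 → 0010010110011011011011011010101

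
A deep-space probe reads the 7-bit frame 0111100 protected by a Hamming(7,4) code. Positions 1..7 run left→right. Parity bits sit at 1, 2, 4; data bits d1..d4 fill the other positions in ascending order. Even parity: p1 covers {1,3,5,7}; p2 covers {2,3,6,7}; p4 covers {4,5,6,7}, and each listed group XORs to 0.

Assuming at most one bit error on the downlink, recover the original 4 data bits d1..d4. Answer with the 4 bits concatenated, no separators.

1100

s1 (pos 1,3,5,7): 0⊕1⊕1⊕0 = 0
s2 (pos 2,3,6,7): 1⊕1⊕0⊕0 = 0
s4 (pos 4,5,6,7): 1⊕1⊕0⊕0 = 0
Syndrome s4…s1 = 000 → no error.
Read data bits from positions 3,5,6,7: 1100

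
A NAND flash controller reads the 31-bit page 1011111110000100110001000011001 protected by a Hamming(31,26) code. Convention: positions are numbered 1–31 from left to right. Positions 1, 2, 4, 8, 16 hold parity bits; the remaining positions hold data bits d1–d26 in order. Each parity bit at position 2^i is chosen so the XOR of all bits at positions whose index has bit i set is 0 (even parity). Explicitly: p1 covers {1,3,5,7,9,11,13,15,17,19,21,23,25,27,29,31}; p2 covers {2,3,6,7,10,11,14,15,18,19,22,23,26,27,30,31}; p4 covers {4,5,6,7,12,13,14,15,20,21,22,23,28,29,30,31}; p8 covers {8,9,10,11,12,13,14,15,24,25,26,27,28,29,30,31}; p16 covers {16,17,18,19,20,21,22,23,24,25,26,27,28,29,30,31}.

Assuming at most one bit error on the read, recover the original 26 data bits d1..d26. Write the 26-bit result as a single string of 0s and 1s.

11111000010110001000011001

s1 (pos 1,3,5,7,9,11,13,15,17,19,21,23,25,27,29,31): 1⊕1⊕1⊕1⊕1⊕0⊕0⊕0⊕1⊕0⊕0⊕0⊕0⊕1⊕0⊕1 = 0
s2 (pos 2,3,6,7,10,11,14,15,18,19,22,23,26,27,30,31): 0⊕1⊕1⊕1⊕0⊕0⊕1⊕0⊕1⊕0⊕1⊕0⊕0⊕1⊕0⊕1 = 0
s4 (pos 4,5,6,7,12,13,14,15,20,21,22,23,28,29,30,31): 1⊕1⊕1⊕1⊕0⊕0⊕1⊕0⊕0⊕0⊕1⊕0⊕1⊕0⊕0⊕1 = 0
s8 (pos 8,9,10,11,12,13,14,15,24,25,26,27,28,29,30,31): 1⊕1⊕0⊕0⊕0⊕0⊕1⊕0⊕0⊕0⊕0⊕1⊕1⊕0⊕0⊕1 = 0
s16 (pos 16,17,18,19,20,21,22,23,24,25,26,27,28,29,30,31): 0⊕1⊕1⊕0⊕0⊕0⊕1⊕0⊕0⊕0⊕0⊕1⊕1⊕0⊕0⊕1 = 0
Syndrome s16…s1 = 00000 → no error.
Read data bits from positions 3,5,6,7,9,10,11,12,13,14,15,17,18,19,20,21,22,23,24,25,26,27,28,29,30,31: 11111000010110001000011001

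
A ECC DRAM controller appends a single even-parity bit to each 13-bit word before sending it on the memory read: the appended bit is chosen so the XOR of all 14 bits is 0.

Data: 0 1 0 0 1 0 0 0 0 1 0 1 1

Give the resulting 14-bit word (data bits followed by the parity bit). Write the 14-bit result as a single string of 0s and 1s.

XOR of the 13 data bits: 0⊕1⊕0⊕0⊕1⊕0⊕0⊕0⊕0⊕1⊕0⊕1⊕1 = 1
Parity bit = 1 (so all 14 bits XOR to 0).

01001000010111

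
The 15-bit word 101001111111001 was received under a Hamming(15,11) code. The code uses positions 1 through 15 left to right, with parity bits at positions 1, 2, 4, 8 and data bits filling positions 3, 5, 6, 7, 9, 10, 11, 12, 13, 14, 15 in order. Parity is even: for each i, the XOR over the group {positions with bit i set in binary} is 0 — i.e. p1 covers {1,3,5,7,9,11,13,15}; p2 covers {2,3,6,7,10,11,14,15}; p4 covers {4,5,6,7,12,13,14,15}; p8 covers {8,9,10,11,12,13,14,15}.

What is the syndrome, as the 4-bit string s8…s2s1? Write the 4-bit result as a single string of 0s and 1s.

s1 (pos 1,3,5,7,9,11,13,15): 1⊕1⊕0⊕1⊕1⊕1⊕0⊕1 = 0
s2 (pos 2,3,6,7,10,11,14,15): 0⊕1⊕1⊕1⊕1⊕1⊕0⊕1 = 0
s4 (pos 4,5,6,7,12,13,14,15): 0⊕0⊕1⊕1⊕1⊕0⊕0⊕1 = 0
s8 (pos 8,9,10,11,12,13,14,15): 1⊕1⊕1⊕1⊕1⊕0⊕0⊕1 = 0
Syndrome s8…s1 = 0000 → no error.

0000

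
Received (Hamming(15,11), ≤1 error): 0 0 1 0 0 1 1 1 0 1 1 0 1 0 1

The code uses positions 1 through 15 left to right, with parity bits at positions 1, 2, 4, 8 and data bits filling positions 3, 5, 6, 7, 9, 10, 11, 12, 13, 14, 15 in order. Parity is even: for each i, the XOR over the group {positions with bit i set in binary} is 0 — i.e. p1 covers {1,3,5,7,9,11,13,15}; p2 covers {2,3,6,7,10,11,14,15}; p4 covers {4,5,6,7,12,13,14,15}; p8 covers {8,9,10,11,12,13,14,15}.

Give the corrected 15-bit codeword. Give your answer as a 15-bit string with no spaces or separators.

s1 (pos 1,3,5,7,9,11,13,15): 0⊕1⊕0⊕1⊕0⊕1⊕1⊕1 = 1
s2 (pos 2,3,6,7,10,11,14,15): 0⊕1⊕1⊕1⊕1⊕1⊕0⊕1 = 0
s4 (pos 4,5,6,7,12,13,14,15): 0⊕0⊕1⊕1⊕0⊕1⊕0⊕1 = 0
s8 (pos 8,9,10,11,12,13,14,15): 1⊕0⊕1⊕1⊕0⊕1⊕0⊕1 = 1
Syndrome s8…s1 = 1001 → error at position 9.
Flip position 9: 001001110110101 → 001001111110101

001001111110101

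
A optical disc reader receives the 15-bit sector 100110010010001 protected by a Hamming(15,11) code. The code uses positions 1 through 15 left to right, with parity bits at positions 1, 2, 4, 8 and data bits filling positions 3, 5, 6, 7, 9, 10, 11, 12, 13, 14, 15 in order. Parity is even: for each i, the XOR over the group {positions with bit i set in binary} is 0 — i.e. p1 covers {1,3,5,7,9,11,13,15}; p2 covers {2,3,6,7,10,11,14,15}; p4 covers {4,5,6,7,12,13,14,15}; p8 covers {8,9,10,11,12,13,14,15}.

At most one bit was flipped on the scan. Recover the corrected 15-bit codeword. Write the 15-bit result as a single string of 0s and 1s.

s1 (pos 1,3,5,7,9,11,13,15): 1⊕0⊕1⊕0⊕0⊕1⊕0⊕1 = 0
s2 (pos 2,3,6,7,10,11,14,15): 0⊕0⊕0⊕0⊕0⊕1⊕0⊕1 = 0
s4 (pos 4,5,6,7,12,13,14,15): 1⊕1⊕0⊕0⊕0⊕0⊕0⊕1 = 1
s8 (pos 8,9,10,11,12,13,14,15): 1⊕0⊕0⊕1⊕0⊕0⊕0⊕1 = 1
Syndrome s8…s1 = 1100 → error at position 12.
Flip position 12: 100110010010001 → 100110010011001

100110010011001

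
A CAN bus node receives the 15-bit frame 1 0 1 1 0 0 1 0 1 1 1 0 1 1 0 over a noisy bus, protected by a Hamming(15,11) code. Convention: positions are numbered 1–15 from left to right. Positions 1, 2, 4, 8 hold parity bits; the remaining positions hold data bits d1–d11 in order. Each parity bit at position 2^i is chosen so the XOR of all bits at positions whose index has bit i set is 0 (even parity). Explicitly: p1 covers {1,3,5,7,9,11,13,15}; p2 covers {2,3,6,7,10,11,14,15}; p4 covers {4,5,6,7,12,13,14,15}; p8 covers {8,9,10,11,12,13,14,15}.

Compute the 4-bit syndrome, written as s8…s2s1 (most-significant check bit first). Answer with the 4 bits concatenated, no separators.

s1 (pos 1,3,5,7,9,11,13,15): 1⊕1⊕0⊕1⊕1⊕1⊕1⊕0 = 0
s2 (pos 2,3,6,7,10,11,14,15): 0⊕1⊕0⊕1⊕1⊕1⊕1⊕0 = 1
s4 (pos 4,5,6,7,12,13,14,15): 1⊕0⊕0⊕1⊕0⊕1⊕1⊕0 = 0
s8 (pos 8,9,10,11,12,13,14,15): 0⊕1⊕1⊕1⊕0⊕1⊕1⊕0 = 1
Syndrome s8…s1 = 1010 → error at position 10.

1010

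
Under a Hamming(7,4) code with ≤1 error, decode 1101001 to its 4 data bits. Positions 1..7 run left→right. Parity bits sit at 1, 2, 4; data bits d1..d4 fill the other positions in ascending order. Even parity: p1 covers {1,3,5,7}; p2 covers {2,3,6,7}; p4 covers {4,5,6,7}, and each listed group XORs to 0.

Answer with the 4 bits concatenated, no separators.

0001

s1 (pos 1,3,5,7): 1⊕0⊕0⊕1 = 0
s2 (pos 2,3,6,7): 1⊕0⊕0⊕1 = 0
s4 (pos 4,5,6,7): 1⊕0⊕0⊕1 = 0
Syndrome s4…s1 = 000 → no error.
Read data bits from positions 3,5,6,7: 0001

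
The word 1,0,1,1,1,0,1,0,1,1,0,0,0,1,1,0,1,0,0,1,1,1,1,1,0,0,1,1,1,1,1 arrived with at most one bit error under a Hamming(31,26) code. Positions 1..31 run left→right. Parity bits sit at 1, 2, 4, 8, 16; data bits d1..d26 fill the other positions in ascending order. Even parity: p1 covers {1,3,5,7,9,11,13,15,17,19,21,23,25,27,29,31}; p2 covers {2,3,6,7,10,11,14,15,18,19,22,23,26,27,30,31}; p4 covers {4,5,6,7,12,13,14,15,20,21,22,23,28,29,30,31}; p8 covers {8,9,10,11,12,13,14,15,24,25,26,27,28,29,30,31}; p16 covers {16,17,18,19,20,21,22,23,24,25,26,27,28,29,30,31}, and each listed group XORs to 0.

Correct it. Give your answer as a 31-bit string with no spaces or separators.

1011101011000110100011110011111

s1 (pos 1,3,5,7,9,11,13,15,17,19,21,23,25,27,29,31): 1⊕1⊕1⊕1⊕1⊕0⊕0⊕1⊕1⊕0⊕1⊕1⊕0⊕1⊕1⊕1 = 0
s2 (pos 2,3,6,7,10,11,14,15,18,19,22,23,26,27,30,31): 0⊕1⊕0⊕1⊕1⊕0⊕1⊕1⊕0⊕0⊕1⊕1⊕0⊕1⊕1⊕1 = 0
s4 (pos 4,5,6,7,12,13,14,15,20,21,22,23,28,29,30,31): 1⊕1⊕0⊕1⊕0⊕0⊕1⊕1⊕1⊕1⊕1⊕1⊕1⊕1⊕1⊕1 = 1
s8 (pos 8,9,10,11,12,13,14,15,24,25,26,27,28,29,30,31): 0⊕1⊕1⊕0⊕0⊕0⊕1⊕1⊕1⊕0⊕0⊕1⊕1⊕1⊕1⊕1 = 0
s16 (pos 16,17,18,19,20,21,22,23,24,25,26,27,28,29,30,31): 0⊕1⊕0⊕0⊕1⊕1⊕1⊕1⊕1⊕0⊕0⊕1⊕1⊕1⊕1⊕1 = 1
Syndrome s16…s1 = 10100 → error at position 20.
Flip position 20: 1011101011000110100111110011111 → 1011101011000110100011110011111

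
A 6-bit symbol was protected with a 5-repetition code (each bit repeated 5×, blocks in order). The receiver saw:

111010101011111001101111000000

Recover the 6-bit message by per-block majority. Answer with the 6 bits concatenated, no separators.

Block 1 (11101): 4 ones → 1
Block 2 (01010): 2 ones → 0
Block 3 (11111): 5 ones → 1
Block 4 (00110): 2 ones → 0
Block 5 (11110): 4 ones → 1
Block 6 (00000): 0 ones → 0

101010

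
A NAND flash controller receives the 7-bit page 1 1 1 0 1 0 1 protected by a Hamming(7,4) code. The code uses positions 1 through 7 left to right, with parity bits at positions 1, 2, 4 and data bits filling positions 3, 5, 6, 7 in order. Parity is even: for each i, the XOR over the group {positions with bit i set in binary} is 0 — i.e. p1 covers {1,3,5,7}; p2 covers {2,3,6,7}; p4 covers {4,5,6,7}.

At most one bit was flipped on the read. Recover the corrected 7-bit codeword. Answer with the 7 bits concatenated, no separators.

s1 (pos 1,3,5,7): 1⊕1⊕1⊕1 = 0
s2 (pos 2,3,6,7): 1⊕1⊕0⊕1 = 1
s4 (pos 4,5,6,7): 0⊕1⊕0⊕1 = 0
Syndrome s4…s1 = 010 → error at position 2.
Flip position 2: 1110101 → 1010101

1010101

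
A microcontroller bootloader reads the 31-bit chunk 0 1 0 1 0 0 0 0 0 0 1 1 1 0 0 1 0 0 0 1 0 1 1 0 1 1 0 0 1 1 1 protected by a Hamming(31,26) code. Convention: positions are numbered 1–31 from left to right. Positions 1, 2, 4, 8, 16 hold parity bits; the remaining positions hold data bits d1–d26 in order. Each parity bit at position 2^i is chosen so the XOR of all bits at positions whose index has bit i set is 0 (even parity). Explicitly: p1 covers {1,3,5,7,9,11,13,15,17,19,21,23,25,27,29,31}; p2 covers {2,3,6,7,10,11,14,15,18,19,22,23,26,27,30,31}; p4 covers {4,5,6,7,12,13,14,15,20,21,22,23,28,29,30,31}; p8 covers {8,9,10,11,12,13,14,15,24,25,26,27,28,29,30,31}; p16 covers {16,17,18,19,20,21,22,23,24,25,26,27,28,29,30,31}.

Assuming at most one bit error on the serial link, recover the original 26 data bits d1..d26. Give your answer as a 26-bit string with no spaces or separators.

s1 (pos 1,3,5,7,9,11,13,15,17,19,21,23,25,27,29,31): 0⊕0⊕0⊕0⊕0⊕1⊕1⊕0⊕0⊕0⊕0⊕1⊕1⊕0⊕1⊕1 = 0
s2 (pos 2,3,6,7,10,11,14,15,18,19,22,23,26,27,30,31): 1⊕0⊕0⊕0⊕0⊕1⊕0⊕0⊕0⊕0⊕1⊕1⊕1⊕0⊕1⊕1 = 1
s4 (pos 4,5,6,7,12,13,14,15,20,21,22,23,28,29,30,31): 1⊕0⊕0⊕0⊕1⊕1⊕0⊕0⊕1⊕0⊕1⊕1⊕0⊕1⊕1⊕1 = 1
s8 (pos 8,9,10,11,12,13,14,15,24,25,26,27,28,29,30,31): 0⊕0⊕0⊕1⊕1⊕1⊕0⊕0⊕0⊕1⊕1⊕0⊕0⊕1⊕1⊕1 = 0
s16 (pos 16,17,18,19,20,21,22,23,24,25,26,27,28,29,30,31): 1⊕0⊕0⊕0⊕1⊕0⊕1⊕1⊕0⊕1⊕1⊕0⊕0⊕1⊕1⊕1 = 1
Syndrome s16…s1 = 10110 → error at position 22.
Flip position 22: 0101000000111001000101101100111 → 0101000000111001000100101100111
Read data bits from positions 3,5,6,7,9,10,11,12,13,14,15,17,18,19,20,21,22,23,24,25,26,27,28,29,30,31: 00000011100000100101100111

00000011100000100101100111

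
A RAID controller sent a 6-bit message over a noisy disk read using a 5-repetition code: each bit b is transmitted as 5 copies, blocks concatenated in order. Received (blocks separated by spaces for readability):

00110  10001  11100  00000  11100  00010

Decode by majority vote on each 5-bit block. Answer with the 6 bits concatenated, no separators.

Block 1 (00110): 2 ones → 0
Block 2 (10001): 2 ones → 0
Block 3 (11100): 3 ones → 1
Block 4 (00000): 0 ones → 0
Block 5 (11100): 3 ones → 1
Block 6 (00010): 1 one → 0

001010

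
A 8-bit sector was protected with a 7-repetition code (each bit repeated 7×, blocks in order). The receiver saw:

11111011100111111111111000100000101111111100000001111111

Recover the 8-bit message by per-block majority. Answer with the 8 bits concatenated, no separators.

11100101

Block 1 (1111101): 6 ones → 1
Block 2 (1100111): 5 ones → 1
Block 3 (1111111): 7 ones → 1
Block 4 (1100010): 3 ones → 0
Block 5 (0000101): 2 ones → 0
Block 6 (1111111): 7 ones → 1
Block 7 (0000000): 0 ones → 0
Block 8 (1111111): 7 ones → 1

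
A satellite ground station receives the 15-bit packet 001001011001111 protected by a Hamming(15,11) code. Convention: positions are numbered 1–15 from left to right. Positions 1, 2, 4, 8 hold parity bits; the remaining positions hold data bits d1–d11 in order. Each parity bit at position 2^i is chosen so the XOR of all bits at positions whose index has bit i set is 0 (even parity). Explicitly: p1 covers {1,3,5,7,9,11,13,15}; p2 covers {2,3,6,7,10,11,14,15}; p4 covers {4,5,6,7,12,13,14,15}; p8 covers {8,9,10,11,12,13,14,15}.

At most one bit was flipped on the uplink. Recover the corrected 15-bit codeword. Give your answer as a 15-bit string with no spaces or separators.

s1 (pos 1,3,5,7,9,11,13,15): 0⊕1⊕0⊕0⊕1⊕0⊕1⊕1 = 0
s2 (pos 2,3,6,7,10,11,14,15): 0⊕1⊕1⊕0⊕0⊕0⊕1⊕1 = 0
s4 (pos 4,5,6,7,12,13,14,15): 0⊕0⊕1⊕0⊕1⊕1⊕1⊕1 = 1
s8 (pos 8,9,10,11,12,13,14,15): 1⊕1⊕0⊕0⊕1⊕1⊕1⊕1 = 0
Syndrome s8…s1 = 0100 → error at position 4.
Flip position 4: 001001011001111 → 001101011001111

001101011001111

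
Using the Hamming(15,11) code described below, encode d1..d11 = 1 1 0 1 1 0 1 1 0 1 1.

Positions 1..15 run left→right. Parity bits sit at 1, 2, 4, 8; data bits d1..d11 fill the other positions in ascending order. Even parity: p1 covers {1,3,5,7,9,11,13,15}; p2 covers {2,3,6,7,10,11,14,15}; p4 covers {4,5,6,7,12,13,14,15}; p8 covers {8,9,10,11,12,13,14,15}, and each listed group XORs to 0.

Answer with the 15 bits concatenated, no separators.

Place data at non-parity positions: p1 p2 1 p4 1 0 1 p8 1 0 1 1 0 1 1
p1 (pos 1,3,5,7,9,11,13,15): XOR of data positions = 1⊕1⊕1⊕1⊕1⊕0⊕1 = 0
p2 (pos 2,3,6,7,10,11,14,15): XOR of data positions = 1⊕0⊕1⊕0⊕1⊕1⊕1 = 1
p4 (pos 4,5,6,7,12,13,14,15): XOR of data positions = 1⊕0⊕1⊕1⊕0⊕1⊕1 = 1
p8 (pos 8,9,10,11,12,13,14,15): XOR of data positions = 1⊕0⊕1⊕1⊕0⊕1⊕1 = 1
Codeword: 011110111011011

011110111011011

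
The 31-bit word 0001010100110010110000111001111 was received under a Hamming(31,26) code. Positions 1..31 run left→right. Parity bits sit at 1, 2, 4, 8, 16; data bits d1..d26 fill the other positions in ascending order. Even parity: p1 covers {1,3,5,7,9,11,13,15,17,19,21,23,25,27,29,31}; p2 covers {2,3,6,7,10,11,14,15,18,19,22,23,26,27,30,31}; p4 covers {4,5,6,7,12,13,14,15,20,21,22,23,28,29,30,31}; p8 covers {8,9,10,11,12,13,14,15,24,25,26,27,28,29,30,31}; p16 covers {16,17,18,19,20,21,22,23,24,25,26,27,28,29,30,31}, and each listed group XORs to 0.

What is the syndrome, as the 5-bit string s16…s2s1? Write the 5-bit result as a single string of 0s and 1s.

10111

s1 (pos 1,3,5,7,9,11,13,15,17,19,21,23,25,27,29,31): 0⊕0⊕0⊕0⊕0⊕1⊕0⊕1⊕1⊕0⊕0⊕1⊕1⊕0⊕1⊕1 = 1
s2 (pos 2,3,6,7,10,11,14,15,18,19,22,23,26,27,30,31): 0⊕0⊕1⊕0⊕0⊕1⊕0⊕1⊕1⊕0⊕0⊕1⊕0⊕0⊕1⊕1 = 1
s4 (pos 4,5,6,7,12,13,14,15,20,21,22,23,28,29,30,31): 1⊕0⊕1⊕0⊕1⊕0⊕0⊕1⊕0⊕0⊕0⊕1⊕1⊕1⊕1⊕1 = 1
s8 (pos 8,9,10,11,12,13,14,15,24,25,26,27,28,29,30,31): 1⊕0⊕0⊕1⊕1⊕0⊕0⊕1⊕1⊕1⊕0⊕0⊕1⊕1⊕1⊕1 = 0
s16 (pos 16,17,18,19,20,21,22,23,24,25,26,27,28,29,30,31): 0⊕1⊕1⊕0⊕0⊕0⊕0⊕1⊕1⊕1⊕0⊕0⊕1⊕1⊕1⊕1 = 1
Syndrome s16…s1 = 10111 → error at position 23.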